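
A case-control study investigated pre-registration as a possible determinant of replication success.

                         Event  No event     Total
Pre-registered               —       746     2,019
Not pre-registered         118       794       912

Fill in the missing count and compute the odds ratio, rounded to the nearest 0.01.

11.48

The missing cell is in the exposed row: 2019 − 746 = 1273.
So a = 1273, b = 746, c = 118, d = 794.
OR = (a·d)/(b·c) = (1273 × 794) / (746 × 118) = 1010762 / 88028 = 11.48228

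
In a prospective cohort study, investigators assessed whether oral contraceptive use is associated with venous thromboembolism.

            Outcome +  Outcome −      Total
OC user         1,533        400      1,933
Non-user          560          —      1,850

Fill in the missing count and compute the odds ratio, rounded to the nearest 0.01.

The missing cell is in the unexposed row: 1850 − 560 = 1290.
So a = 1533, b = 400, c = 560, d = 1290.
OR = (a·d)/(b·c) = (1533 × 1290) / (400 × 560) = 1977570 / 224000 = 8.82844

8.83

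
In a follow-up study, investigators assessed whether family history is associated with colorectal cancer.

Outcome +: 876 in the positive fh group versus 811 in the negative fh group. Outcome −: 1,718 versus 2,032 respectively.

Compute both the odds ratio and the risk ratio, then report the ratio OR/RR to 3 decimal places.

1.079

From the description: a = 876, b = 1718, c = 811, d = 2032.
OR = (876·2032)/(1718·811) = 1780032/1393298 = 1.27757
Risk in exposed = 876/2594 = 0.33770; risk in unexposed = 811/2843 = 0.28526; RR = 1.18383
OR/RR = 1.27757 / 1.18383 = 1.07918
The outcome is not rare, so the OR lies further from 1 than the RR.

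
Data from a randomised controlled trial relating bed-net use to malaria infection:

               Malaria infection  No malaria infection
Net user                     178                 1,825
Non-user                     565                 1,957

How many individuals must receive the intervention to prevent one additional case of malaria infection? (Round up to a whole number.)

8

Risk in treated group = 178/2003 = 0.08887; risk in control = 565/2522 = 0.22403.
Absolute risk reduction = 0.22403 − 0.08887 = 0.13516
NNT = 1 / ARR = 1 / 0.13516 = 7.399 → round up → 8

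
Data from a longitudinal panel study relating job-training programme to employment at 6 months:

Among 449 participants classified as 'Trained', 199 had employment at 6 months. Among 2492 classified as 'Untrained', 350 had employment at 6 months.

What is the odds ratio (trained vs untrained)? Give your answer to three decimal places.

4.872

From the description: a = 199, b = 250, c = 350, d = 2142.
OR = (a·d)/(b·c) = (199 × 2142) / (250 × 350) = 426258 / 87500 = 4.87152
The odds of employment at 6 months are about 4.87 times as high in the trained group.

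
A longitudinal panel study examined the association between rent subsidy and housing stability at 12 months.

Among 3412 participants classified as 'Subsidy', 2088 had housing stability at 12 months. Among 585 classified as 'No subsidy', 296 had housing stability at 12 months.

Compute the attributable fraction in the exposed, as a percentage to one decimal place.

17.3

From the description: a = 2088, b = 1324, c = 296, d = 289.
Risk in exposed = 2088/3412 = 0.61196; risk in unexposed = 296/585 = 0.50598.
RR = 0.61196/0.50598 = 1.20944
AR% = (RR − 1)/RR × 100 = (1.20944 − 1)/1.20944 × 100 = 17.3174%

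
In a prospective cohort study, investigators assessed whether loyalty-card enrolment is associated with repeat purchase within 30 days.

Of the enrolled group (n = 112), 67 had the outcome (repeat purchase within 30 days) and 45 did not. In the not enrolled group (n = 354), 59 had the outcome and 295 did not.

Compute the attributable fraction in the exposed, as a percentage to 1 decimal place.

72.1

From the description: a = 67, b = 45, c = 59, d = 295.
Risk in exposed = 67/112 = 0.59821; risk in unexposed = 59/354 = 0.16667.
RR = 0.59821/0.16667 = 3.58929
AR% = (RR − 1)/RR × 100 = (3.58929 − 1)/3.58929 × 100 = 72.1393%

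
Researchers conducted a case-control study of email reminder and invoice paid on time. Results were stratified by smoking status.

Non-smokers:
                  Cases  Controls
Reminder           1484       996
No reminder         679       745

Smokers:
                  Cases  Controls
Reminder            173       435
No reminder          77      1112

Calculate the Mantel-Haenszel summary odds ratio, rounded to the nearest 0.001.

2.034

OR_MH = Σ(aᵢdᵢ/nᵢ) / Σ(bᵢcᵢ/nᵢ), where nᵢ is the stratum total.
Stratum 1 (Non-smokers): n = 3904; a·d/n = 1484·745/3904 = 283.1916; b·c/n = 996·679/3904 = 173.2285
Stratum 2 (Smokers): n = 1797; a·d/n = 173·1112/1797 = 107.0540; b·c/n = 435·77/1797 = 18.6394
OR_MH = (283.1916 + 107.0540) / (173.2285 + 18.6394) = 390.2456 / 191.8679 = 2.03393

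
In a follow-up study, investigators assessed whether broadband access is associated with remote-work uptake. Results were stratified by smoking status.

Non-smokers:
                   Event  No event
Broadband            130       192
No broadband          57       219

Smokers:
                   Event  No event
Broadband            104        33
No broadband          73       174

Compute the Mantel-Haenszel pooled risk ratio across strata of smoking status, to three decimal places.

2.237

RR_MH = Σ(aᵢ·n₀ᵢ/nᵢ) / Σ(cᵢ·n₁ᵢ/nᵢ), with n₁ᵢ = aᵢ+bᵢ (exposed), n₀ᵢ = cᵢ+dᵢ (unexposed), nᵢ = n₁ᵢ+n₀ᵢ.
Stratum 1 (Non-smokers): n₁ = 322, n₀ = 276, n = 598; a·n₀/n = 130·276/598 = 60.0000; c·n₁/n = 57·322/598 = 30.6923
Stratum 2 (Smokers): n₁ = 137, n₀ = 247, n = 384; a·n₀/n = 104·247/384 = 66.8958; c·n₁/n = 73·137/384 = 26.0443
RR_MH = (60.0000 + 66.8958) / (30.6923 + 26.0443) = 126.8958 / 56.7366 = 2.23658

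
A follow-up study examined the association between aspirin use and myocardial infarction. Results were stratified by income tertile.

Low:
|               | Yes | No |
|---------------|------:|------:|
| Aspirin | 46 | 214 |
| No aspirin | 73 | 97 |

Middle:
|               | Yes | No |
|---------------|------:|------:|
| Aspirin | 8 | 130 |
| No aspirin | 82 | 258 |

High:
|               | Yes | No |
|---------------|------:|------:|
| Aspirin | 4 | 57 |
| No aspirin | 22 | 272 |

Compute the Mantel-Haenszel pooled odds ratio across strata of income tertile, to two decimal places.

0.29

OR_MH = Σ(aᵢdᵢ/nᵢ) / Σ(bᵢcᵢ/nᵢ), where nᵢ is the stratum total.
Stratum 1 (Low): n = 430; a·d/n = 46·97/430 = 10.3767; b·c/n = 214·73/430 = 36.3302
Stratum 2 (Middle): n = 478; a·d/n = 8·258/478 = 4.3180; b·c/n = 130·82/478 = 22.3013
Stratum 3 (High): n = 355; a·d/n = 4·272/355 = 3.0648; b·c/n = 57·22/355 = 3.5324
OR_MH = (10.3767 + 4.3180 + 3.0648) / (36.3302 + 22.3013 + 3.5324) = 17.7595 / 62.1639 = 0.28569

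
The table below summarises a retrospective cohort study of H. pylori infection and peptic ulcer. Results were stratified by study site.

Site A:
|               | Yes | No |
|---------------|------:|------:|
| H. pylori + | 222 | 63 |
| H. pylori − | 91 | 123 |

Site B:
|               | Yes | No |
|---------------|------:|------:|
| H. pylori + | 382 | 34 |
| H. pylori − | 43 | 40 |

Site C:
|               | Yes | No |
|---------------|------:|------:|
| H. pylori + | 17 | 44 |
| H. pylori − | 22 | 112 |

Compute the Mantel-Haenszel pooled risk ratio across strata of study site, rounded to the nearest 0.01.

RR_MH = Σ(aᵢ·n₀ᵢ/nᵢ) / Σ(cᵢ·n₁ᵢ/nᵢ), with n₁ᵢ = aᵢ+bᵢ (exposed), n₀ᵢ = cᵢ+dᵢ (unexposed), nᵢ = n₁ᵢ+n₀ᵢ.
Stratum 1 (Site A): n₁ = 285, n₀ = 214, n = 499; a·n₀/n = 222·214/499 = 95.2064; c·n₁/n = 91·285/499 = 51.9739
Stratum 2 (Site B): n₁ = 416, n₀ = 83, n = 499; a·n₀/n = 382·83/499 = 63.5391; c·n₁/n = 43·416/499 = 35.8477
Stratum 3 (Site C): n₁ = 61, n₀ = 134, n = 195; a·n₀/n = 17·134/195 = 11.6821; c·n₁/n = 22·61/195 = 6.8821
RR_MH = (95.2064 + 63.5391 + 11.6821) / (51.9739 + 35.8477 + 6.8821) = 170.4275 / 94.7037 = 1.79959

1.80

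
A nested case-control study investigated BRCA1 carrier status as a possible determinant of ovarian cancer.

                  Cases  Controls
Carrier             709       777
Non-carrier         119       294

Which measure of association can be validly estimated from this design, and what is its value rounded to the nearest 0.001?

2.254

Cells: a = 709, b = 777, c = 119, d = 294.
This is a nested case-control study: participants were sampled on outcome status, so risks in the source population cannot be estimated directly — relative risk is not valid here. The odds ratio is the appropriate measure.
OR = (a·d)/(b·c) = (709 × 294) / (777 × 119) = 208446 / 92463 = 2.25437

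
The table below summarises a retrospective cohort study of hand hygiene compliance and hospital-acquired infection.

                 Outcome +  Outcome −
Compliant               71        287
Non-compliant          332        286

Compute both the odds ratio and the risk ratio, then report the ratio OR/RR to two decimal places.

0.58

Cells: a = 71, b = 287, c = 332, d = 286.
OR = (71·286)/(287·332) = 20306/95284 = 0.21311
Risk in exposed = 71/358 = 0.19832; risk in unexposed = 332/618 = 0.53722; RR = 0.36917
OR/RR = 0.21311 / 0.36917 = 0.57727
The outcome is not rare, so the OR lies further from 1 than the RR.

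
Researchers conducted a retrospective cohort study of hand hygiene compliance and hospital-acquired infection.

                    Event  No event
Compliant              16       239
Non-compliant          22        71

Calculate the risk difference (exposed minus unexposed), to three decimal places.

-0.174

Cells: a = 16, b = 239, c = 22, d = 71.
Risk in exposed = 16/255 = 0.062745; risk in unexposed = 22/93 = 0.236559.
Risk difference = 0.062745 − 0.236559 = -0.173814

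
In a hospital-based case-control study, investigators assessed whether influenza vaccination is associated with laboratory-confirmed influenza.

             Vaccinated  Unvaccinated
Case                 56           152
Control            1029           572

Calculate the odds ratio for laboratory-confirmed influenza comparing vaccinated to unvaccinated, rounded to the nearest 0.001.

Reading the table with exposure as columns: a = 56 (Vaccinated, case), b = 1029 (Vaccinated, non-case), c = 152 (Unvaccinated, case), d = 572.
OR = (a·d)/(b·c) = (56 × 572) / (1029 × 152) = 32032 / 156408 = 0.20480
Exposure is associated with lower odds of laboratory-confirmed influenza (OR = 0.20 < 1).

0.205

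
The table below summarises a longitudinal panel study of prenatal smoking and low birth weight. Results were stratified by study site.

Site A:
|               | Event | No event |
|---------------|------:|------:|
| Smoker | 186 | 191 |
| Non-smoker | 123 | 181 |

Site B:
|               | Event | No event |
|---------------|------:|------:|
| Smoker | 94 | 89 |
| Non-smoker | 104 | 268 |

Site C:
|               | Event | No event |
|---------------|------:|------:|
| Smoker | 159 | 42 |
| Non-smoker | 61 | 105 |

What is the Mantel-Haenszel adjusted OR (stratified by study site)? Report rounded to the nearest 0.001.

OR_MH = Σ(aᵢdᵢ/nᵢ) / Σ(bᵢcᵢ/nᵢ), where nᵢ is the stratum total.
Stratum 1 (Site A): n = 681; a·d/n = 186·181/681 = 49.4361; b·c/n = 191·123/681 = 34.4978
Stratum 2 (Site B): n = 555; a·d/n = 94·268/555 = 45.3910; b·c/n = 89·104/555 = 16.6775
Stratum 3 (Site C): n = 367; a·d/n = 159·105/367 = 45.4905; b·c/n = 42·61/367 = 6.9809
OR_MH = (49.4361 + 45.3910 + 45.4905) / (34.4978 + 16.6775 + 6.9809) = 140.3176 / 58.1562 = 2.41277

2.413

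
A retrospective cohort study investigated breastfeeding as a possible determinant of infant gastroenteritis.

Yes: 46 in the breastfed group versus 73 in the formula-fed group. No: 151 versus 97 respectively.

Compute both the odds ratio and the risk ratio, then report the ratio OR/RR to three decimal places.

0.744

From the description: a = 46, b = 151, c = 73, d = 97.
OR = (46·97)/(151·73) = 4462/11023 = 0.40479
Risk in exposed = 46/197 = 0.23350; risk in unexposed = 73/170 = 0.42941; RR = 0.54377
OR/RR = 0.40479 / 0.54377 = 0.74441
The outcome is not rare, so the OR lies further from 1 than the RR.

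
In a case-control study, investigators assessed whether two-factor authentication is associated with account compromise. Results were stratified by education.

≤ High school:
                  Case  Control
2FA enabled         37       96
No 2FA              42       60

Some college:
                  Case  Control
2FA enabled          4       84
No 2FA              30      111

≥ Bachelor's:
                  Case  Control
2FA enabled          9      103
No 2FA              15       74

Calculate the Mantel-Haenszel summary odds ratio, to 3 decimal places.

OR_MH = Σ(aᵢdᵢ/nᵢ) / Σ(bᵢcᵢ/nᵢ), where nᵢ is the stratum total.
Stratum 1 (≤ High school): n = 235; a·d/n = 37·60/235 = 9.4468; b·c/n = 96·42/235 = 17.1574
Stratum 2 (Some college): n = 229; a·d/n = 4·111/229 = 1.9389; b·c/n = 84·30/229 = 11.0044
Stratum 3 (≥ Bachelor's): n = 201; a·d/n = 9·74/201 = 3.3134; b·c/n = 103·15/201 = 7.6866
OR_MH = (9.4468 + 1.9389 + 3.3134) / (17.1574 + 11.0044 + 7.6866) = 14.6991 / 35.8484 = 0.41004

0.410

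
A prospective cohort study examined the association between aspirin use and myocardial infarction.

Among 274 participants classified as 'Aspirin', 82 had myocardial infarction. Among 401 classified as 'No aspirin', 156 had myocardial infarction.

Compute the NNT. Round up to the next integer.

Risk in treated group = 82/274 = 0.29927; risk in control = 156/401 = 0.38903.
Absolute risk reduction = 0.38903 − 0.29927 = 0.08976
NNT = 1 / ARR = 1 / 0.08976 = 11.141 → round up → 12

12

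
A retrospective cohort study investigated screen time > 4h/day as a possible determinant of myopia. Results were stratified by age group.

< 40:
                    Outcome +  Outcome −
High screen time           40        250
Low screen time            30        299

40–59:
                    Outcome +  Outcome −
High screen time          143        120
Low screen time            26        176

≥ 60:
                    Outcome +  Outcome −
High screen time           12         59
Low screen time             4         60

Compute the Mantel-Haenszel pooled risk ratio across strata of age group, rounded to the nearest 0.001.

2.886

RR_MH = Σ(aᵢ·n₀ᵢ/nᵢ) / Σ(cᵢ·n₁ᵢ/nᵢ), with n₁ᵢ = aᵢ+bᵢ (exposed), n₀ᵢ = cᵢ+dᵢ (unexposed), nᵢ = n₁ᵢ+n₀ᵢ.
Stratum 1 (< 40): n₁ = 290, n₀ = 329, n = 619; a·n₀/n = 40·329/619 = 21.2601; c·n₁/n = 30·290/619 = 14.0549
Stratum 2 (40–59): n₁ = 263, n₀ = 202, n = 465; a·n₀/n = 143·202/465 = 62.1204; c·n₁/n = 26·263/465 = 14.7054
Stratum 3 (≥ 60): n₁ = 71, n₀ = 64, n = 135; a·n₀/n = 12·64/135 = 5.6889; c·n₁/n = 4·71/135 = 2.1037
RR_MH = (21.2601 + 62.1204 + 5.6889) / (14.0549 + 14.7054 + 2.1037) = 89.0694 / 30.8640 = 2.88587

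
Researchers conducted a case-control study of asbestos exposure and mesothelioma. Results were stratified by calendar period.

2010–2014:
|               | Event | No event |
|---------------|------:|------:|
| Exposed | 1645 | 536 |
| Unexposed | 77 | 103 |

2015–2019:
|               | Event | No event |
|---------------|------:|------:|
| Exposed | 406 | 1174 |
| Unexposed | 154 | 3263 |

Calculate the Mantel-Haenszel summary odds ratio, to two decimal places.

OR_MH = Σ(aᵢdᵢ/nᵢ) / Σ(bᵢcᵢ/nᵢ), where nᵢ is the stratum total.
Stratum 1 (2010–2014): n = 2361; a·d/n = 1645·103/2361 = 71.7641; b·c/n = 536·77/2361 = 17.4807
Stratum 2 (2015–2019): n = 4997; a·d/n = 406·3263/4997 = 265.1147; b·c/n = 1174·154/4997 = 36.1809
OR_MH = (71.7641 + 265.1147) / (17.4807 + 36.1809) = 336.8788 / 53.6616 = 6.27783

6.28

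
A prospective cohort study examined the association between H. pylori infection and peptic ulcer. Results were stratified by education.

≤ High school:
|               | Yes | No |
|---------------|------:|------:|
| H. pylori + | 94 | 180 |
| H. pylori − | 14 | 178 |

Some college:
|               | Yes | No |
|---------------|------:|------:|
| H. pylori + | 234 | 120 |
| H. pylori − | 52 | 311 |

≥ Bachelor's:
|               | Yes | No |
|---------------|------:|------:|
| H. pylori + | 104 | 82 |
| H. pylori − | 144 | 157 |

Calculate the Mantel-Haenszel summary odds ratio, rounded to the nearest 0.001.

4.456

OR_MH = Σ(aᵢdᵢ/nᵢ) / Σ(bᵢcᵢ/nᵢ), where nᵢ is the stratum total.
Stratum 1 (≤ High school): n = 466; a·d/n = 94·178/466 = 35.9056; b·c/n = 180·14/466 = 5.4077
Stratum 2 (Some college): n = 717; a·d/n = 234·311/717 = 101.4979; b·c/n = 120·52/717 = 8.7029
Stratum 3 (≥ Bachelor's): n = 487; a·d/n = 104·157/487 = 33.5277; b·c/n = 82·144/487 = 24.2464
OR_MH = (35.9056 + 101.4979 + 33.5277) / (5.4077 + 8.7029 + 24.2464) = 170.9312 / 38.3571 = 4.45632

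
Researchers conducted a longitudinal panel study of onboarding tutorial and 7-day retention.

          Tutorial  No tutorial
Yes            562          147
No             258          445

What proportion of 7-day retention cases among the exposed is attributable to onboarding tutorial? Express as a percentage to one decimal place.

Reading the table with exposure as columns: a = 562 (Tutorial, case), b = 258 (Tutorial, non-case), c = 147 (No tutorial, case), d = 445.
Risk in exposed = 562/820 = 0.68537; risk in unexposed = 147/592 = 0.24831.
RR = 0.68537/0.24831 = 2.76011
AR% = (RR − 1)/RR × 100 = (2.76011 − 1)/2.76011 × 100 = 63.7696%

63.8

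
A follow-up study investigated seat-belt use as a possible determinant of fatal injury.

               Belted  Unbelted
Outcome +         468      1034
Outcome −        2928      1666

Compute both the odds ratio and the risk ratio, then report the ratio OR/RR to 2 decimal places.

0.72

Reading the table with exposure as columns: a = 468 (Belted, case), b = 2928 (Belted, non-case), c = 1034 (Unbelted, case), d = 1666.
OR = (468·1666)/(2928·1034) = 779688/3027552 = 0.25753
Risk in exposed = 468/3396 = 0.13781; risk in unexposed = 1034/2700 = 0.38296; RR = 0.35985
OR/RR = 0.25753 / 0.35985 = 0.71566
The outcome is not rare, so the OR lies further from 1 than the RR.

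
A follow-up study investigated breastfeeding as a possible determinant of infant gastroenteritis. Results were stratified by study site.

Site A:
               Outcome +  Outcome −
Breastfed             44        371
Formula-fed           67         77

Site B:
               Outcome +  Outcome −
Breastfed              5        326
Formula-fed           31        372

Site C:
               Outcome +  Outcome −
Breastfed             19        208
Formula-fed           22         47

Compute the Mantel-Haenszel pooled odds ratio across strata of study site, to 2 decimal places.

0.16

OR_MH = Σ(aᵢdᵢ/nᵢ) / Σ(bᵢcᵢ/nᵢ), where nᵢ is the stratum total.
Stratum 1 (Site A): n = 559; a·d/n = 44·77/559 = 6.0608; b·c/n = 371·67/559 = 44.4669
Stratum 2 (Site B): n = 734; a·d/n = 5·372/734 = 2.5341; b·c/n = 326·31/734 = 13.7684
Stratum 3 (Site C): n = 296; a·d/n = 19·47/296 = 3.0169; b·c/n = 208·22/296 = 15.4595
OR_MH = (6.0608 + 2.5341 + 3.0169) / (44.4669 + 13.7684 + 15.4595) = 11.6118 / 73.6948 = 0.15757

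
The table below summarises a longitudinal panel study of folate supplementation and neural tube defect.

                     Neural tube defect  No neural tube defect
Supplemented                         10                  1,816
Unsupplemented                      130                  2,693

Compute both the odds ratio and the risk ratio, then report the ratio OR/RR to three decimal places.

Cells: a = 10, b = 1816, c = 130, d = 2693.
OR = (10·2693)/(1816·130) = 26930/236080 = 0.11407
Risk in exposed = 10/1826 = 0.00548; risk in unexposed = 130/2823 = 0.04605; RR = 0.11892
OR/RR = 0.11407 / 0.11892 = 0.95920
The outcome is rare in both groups, so OR ≈ RR (ratio near 1).

0.959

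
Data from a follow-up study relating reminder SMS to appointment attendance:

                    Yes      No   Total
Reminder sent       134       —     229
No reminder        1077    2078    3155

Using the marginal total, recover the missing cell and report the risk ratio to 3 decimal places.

1.714

The missing cell is in the exposed row: 229 − 134 = 95.
So a = 134, b = 95, c = 1077, d = 2078.
RR = [a/(a+b)] / [c/(c+d)] = (134/229) / (1077/3155) = 0.58515/0.34136 = 1.71417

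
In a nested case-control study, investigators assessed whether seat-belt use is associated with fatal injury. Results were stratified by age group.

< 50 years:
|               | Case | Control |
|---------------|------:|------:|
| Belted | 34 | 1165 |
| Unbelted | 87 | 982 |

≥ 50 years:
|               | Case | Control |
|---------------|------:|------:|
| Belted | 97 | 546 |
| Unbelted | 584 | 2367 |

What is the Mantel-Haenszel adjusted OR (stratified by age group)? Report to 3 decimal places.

0.589

OR_MH = Σ(aᵢdᵢ/nᵢ) / Σ(bᵢcᵢ/nᵢ), where nᵢ is the stratum total.
Stratum 1 (< 50 years): n = 2268; a·d/n = 34·982/2268 = 14.7213; b·c/n = 1165·87/2268 = 44.6892
Stratum 2 (≥ 50 years): n = 3594; a·d/n = 97·2367/3594 = 63.8840; b·c/n = 546·584/3594 = 88.7212
OR_MH = (14.7213 + 63.8840) / (44.6892 + 88.7212) = 78.6053 / 133.4104 = 0.58920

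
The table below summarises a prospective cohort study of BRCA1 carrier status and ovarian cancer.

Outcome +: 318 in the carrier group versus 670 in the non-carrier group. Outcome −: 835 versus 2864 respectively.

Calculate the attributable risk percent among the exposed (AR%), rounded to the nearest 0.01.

From the description: a = 318, b = 835, c = 670, d = 2864.
Risk in exposed = 318/1153 = 0.27580; risk in unexposed = 670/3534 = 0.18959.
RR = 0.27580/0.18959 = 1.45475
AR% = (RR − 1)/RR × 100 = (1.45475 − 1)/1.45475 × 100 = 31.2599%

31.26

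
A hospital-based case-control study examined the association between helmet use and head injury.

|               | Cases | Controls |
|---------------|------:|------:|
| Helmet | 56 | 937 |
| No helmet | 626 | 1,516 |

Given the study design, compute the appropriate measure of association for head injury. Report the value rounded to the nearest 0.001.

0.145

Cells: a = 56, b = 937, c = 626, d = 1516.
This is a hospital-based case-control study: participants were sampled on outcome status, so risks in the source population cannot be estimated directly — relative risk is not valid here. The odds ratio is the appropriate measure.
OR = (a·d)/(b·c) = (56 × 1516) / (937 × 626) = 84896 / 586562 = 0.14473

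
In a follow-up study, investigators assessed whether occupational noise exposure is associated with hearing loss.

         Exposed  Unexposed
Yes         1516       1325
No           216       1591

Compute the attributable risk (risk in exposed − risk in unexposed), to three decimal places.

0.421

Reading the table with exposure as columns: a = 1516 (Exposed, case), b = 216 (Exposed, non-case), c = 1325 (Unexposed, case), d = 1591.
Risk in exposed = 1516/1732 = 0.875289; risk in unexposed = 1325/2916 = 0.454390.
Risk difference = 0.875289 − 0.454390 = 0.420899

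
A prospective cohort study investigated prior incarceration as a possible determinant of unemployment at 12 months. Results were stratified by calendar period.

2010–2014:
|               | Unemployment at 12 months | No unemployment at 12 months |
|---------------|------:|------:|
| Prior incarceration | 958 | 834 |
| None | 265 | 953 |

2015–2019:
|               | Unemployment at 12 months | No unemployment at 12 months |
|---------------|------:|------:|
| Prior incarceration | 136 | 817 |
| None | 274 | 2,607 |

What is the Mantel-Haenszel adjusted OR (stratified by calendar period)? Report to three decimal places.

3.003

OR_MH = Σ(aᵢdᵢ/nᵢ) / Σ(bᵢcᵢ/nᵢ), where nᵢ is the stratum total.
Stratum 1 (2010–2014): n = 3010; a·d/n = 958·953/3010 = 303.3136; b·c/n = 834·265/3010 = 73.4252
Stratum 2 (2015–2019): n = 3834; a·d/n = 136·2607/3834 = 92.4757; b·c/n = 817·274/3834 = 58.3876
OR_MH = (303.3136 + 92.4757) / (73.4252 + 58.3876) = 395.7894 / 131.8128 = 3.00266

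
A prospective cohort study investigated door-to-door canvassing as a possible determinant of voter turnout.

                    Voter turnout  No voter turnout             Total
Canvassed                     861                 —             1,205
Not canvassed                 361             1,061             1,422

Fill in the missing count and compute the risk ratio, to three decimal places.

2.815

The missing cell is in the exposed row: 1205 − 861 = 344.
So a = 861, b = 344, c = 361, d = 1061.
RR = [a/(a+b)] / [c/(c+d)] = (861/1205) / (361/1422) = 0.71452/0.25387 = 2.81455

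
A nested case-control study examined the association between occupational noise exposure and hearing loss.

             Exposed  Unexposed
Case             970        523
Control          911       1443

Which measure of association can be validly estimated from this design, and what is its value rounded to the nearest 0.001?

2.938

Reading the table with exposure as columns: a = 970 (Exposed, case), b = 911 (Exposed, non-case), c = 523 (Unexposed, case), d = 1443.
This is a nested case-control study: participants were sampled on outcome status, so risks in the source population cannot be estimated directly — relative risk is not valid here. The odds ratio is the appropriate measure.
OR = (a·d)/(b·c) = (970 × 1443) / (911 × 523) = 1399710 / 476453 = 2.93777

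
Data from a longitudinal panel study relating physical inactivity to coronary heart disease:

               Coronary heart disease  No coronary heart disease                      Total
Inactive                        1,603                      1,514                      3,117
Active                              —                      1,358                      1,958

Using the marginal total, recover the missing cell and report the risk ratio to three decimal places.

1.678

The missing cell is in the unexposed row: 1958 − 1358 = 600.
So a = 1603, b = 1514, c = 600, d = 1358.
RR = [a/(a+b)] / [c/(c+d)] = (1603/3117) / (600/1958) = 0.51428/0.30644 = 1.67826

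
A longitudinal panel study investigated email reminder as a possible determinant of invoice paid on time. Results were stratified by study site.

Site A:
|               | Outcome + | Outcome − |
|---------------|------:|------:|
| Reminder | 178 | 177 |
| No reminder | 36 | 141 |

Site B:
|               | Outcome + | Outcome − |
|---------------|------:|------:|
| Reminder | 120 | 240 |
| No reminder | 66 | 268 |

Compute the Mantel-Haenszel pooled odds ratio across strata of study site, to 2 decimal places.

OR_MH = Σ(aᵢdᵢ/nᵢ) / Σ(bᵢcᵢ/nᵢ), where nᵢ is the stratum total.
Stratum 1 (Site A): n = 532; a·d/n = 178·141/532 = 47.1767; b·c/n = 177·36/532 = 11.9774
Stratum 2 (Site B): n = 694; a·d/n = 120·268/694 = 46.3401; b·c/n = 240·66/694 = 22.8242
OR_MH = (47.1767 + 46.3401) / (11.9774 + 22.8242) = 93.5167 / 34.8017 = 2.68714

2.69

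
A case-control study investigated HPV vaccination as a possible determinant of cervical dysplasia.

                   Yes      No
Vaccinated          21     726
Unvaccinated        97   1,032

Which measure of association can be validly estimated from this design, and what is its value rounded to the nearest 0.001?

Cells: a = 21, b = 726, c = 97, d = 1032.
This is a case-control study: participants were sampled on outcome status, so risks in the source population cannot be estimated directly — relative risk is not valid here. The odds ratio is the appropriate measure.
OR = (a·d)/(b·c) = (21 × 1032) / (726 × 97) = 21672 / 70422 = 0.30774

0.308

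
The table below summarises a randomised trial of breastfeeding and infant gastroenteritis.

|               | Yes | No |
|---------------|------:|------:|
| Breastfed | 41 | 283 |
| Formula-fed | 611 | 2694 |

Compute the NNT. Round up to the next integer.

18

Risk in treated group = 41/324 = 0.12654; risk in control = 611/3305 = 0.18487.
Absolute risk reduction = 0.18487 − 0.12654 = 0.05833
NNT = 1 / ARR = 1 / 0.05833 = 17.144 → round up → 18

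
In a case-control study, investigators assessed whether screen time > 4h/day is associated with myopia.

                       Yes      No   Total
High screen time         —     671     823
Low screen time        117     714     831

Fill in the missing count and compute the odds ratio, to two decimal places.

The missing cell is in the exposed row: 823 − 671 = 152.
So a = 152, b = 671, c = 117, d = 714.
OR = (a·d)/(b·c) = (152 × 714) / (671 × 117) = 108528 / 78507 = 1.38240

1.38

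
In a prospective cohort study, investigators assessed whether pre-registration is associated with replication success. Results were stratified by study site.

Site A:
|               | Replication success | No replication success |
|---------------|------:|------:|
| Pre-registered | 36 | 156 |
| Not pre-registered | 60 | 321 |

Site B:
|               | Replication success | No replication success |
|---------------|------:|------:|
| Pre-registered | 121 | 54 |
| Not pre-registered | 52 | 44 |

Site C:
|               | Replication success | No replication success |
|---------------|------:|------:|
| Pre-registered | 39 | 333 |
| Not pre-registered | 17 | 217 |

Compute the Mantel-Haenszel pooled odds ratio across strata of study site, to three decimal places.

1.492

OR_MH = Σ(aᵢdᵢ/nᵢ) / Σ(bᵢcᵢ/nᵢ), where nᵢ is the stratum total.
Stratum 1 (Site A): n = 573; a·d/n = 36·321/573 = 20.1675; b·c/n = 156·60/573 = 16.3351
Stratum 2 (Site B): n = 271; a·d/n = 121·44/271 = 19.6458; b·c/n = 54·52/271 = 10.3616
Stratum 3 (Site C): n = 606; a·d/n = 39·217/606 = 13.9653; b·c/n = 333·17/606 = 9.3416
OR_MH = (20.1675 + 19.6458 + 13.9653) / (16.3351 + 10.3616 + 9.3416) = 53.7786 / 36.0383 = 1.49226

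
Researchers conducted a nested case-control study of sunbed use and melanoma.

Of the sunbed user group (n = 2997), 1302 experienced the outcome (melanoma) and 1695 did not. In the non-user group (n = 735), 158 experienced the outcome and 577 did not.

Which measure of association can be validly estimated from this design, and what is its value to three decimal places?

From the description: a = 1302, b = 1695, c = 158, d = 577.
This is a nested case-control study: participants were sampled on outcome status, so risks in the source population cannot be estimated directly — relative risk is not valid here. The odds ratio is the appropriate measure.
OR = (a·d)/(b·c) = (1302 × 577) / (1695 × 158) = 751254 / 267810 = 2.80518

2.805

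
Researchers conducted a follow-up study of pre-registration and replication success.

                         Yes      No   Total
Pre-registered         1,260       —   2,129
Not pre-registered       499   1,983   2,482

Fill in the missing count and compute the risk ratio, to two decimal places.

The missing cell is in the exposed row: 2129 − 1260 = 869.
So a = 1260, b = 869, c = 499, d = 1983.
RR = [a/(a+b)] / [c/(c+d)] = (1260/2129) / (499/2482) = 0.59183/0.20105 = 2.94372

2.94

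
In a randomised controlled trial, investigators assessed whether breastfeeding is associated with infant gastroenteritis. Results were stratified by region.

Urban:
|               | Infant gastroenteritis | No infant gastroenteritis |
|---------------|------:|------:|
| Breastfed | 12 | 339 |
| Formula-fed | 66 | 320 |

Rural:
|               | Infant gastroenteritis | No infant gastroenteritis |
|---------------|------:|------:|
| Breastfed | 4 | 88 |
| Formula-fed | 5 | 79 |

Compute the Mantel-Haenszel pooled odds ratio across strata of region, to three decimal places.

OR_MH = Σ(aᵢdᵢ/nᵢ) / Σ(bᵢcᵢ/nᵢ), where nᵢ is the stratum total.
Stratum 1 (Urban): n = 737; a·d/n = 12·320/737 = 5.2103; b·c/n = 339·66/737 = 30.3582
Stratum 2 (Rural): n = 176; a·d/n = 4·79/176 = 1.7955; b·c/n = 88·5/176 = 2.5000
OR_MH = (5.2103 + 1.7955) / (30.3582 + 2.5000) = 7.0058 / 32.8582 = 0.21321

0.213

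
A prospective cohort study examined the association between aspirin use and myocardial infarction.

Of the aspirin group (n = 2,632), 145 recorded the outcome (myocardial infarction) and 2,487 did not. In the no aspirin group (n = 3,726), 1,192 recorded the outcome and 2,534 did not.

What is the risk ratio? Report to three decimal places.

0.172

From the description: a = 145, b = 2487, c = 1192, d = 2534.
Risk in exposed = 145/2632 = 0.05509; risk in unexposed = 1192/3726 = 0.31991.
RR = 0.05509 / 0.31991 = 0.17221
The risk is 83% lower among the exposed than among the unexposed.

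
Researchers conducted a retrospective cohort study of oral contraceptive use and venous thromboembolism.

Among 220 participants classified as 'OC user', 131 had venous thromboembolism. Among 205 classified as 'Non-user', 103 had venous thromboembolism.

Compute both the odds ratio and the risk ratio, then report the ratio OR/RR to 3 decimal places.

From the description: a = 131, b = 89, c = 103, d = 102.
OR = (131·102)/(89·103) = 13362/9167 = 1.45762
Risk in exposed = 131/220 = 0.59545; risk in unexposed = 103/205 = 0.50244; RR = 1.18513
OR/RR = 1.45762 / 1.18513 = 1.22993
The outcome is not rare, so the OR lies further from 1 than the RR.

1.230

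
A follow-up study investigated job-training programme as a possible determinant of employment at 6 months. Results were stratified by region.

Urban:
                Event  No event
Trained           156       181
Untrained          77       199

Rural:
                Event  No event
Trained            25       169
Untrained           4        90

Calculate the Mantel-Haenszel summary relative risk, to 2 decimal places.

RR_MH = Σ(aᵢ·n₀ᵢ/nᵢ) / Σ(cᵢ·n₁ᵢ/nᵢ), with n₁ᵢ = aᵢ+bᵢ (exposed), n₀ᵢ = cᵢ+dᵢ (unexposed), nᵢ = n₁ᵢ+n₀ᵢ.
Stratum 1 (Urban): n₁ = 337, n₀ = 276, n = 613; a·n₀/n = 156·276/613 = 70.2382; c·n₁/n = 77·337/613 = 42.3312
Stratum 2 (Rural): n₁ = 194, n₀ = 94, n = 288; a·n₀/n = 25·94/288 = 8.1597; c·n₁/n = 4·194/288 = 2.6944
RR_MH = (70.2382 + 8.1597) / (42.3312 + 2.6944) = 78.3979 / 45.0256 = 1.74118

1.74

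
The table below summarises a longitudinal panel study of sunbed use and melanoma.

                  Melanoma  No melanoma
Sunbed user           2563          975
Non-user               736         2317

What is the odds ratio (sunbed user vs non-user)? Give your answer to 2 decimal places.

8.28

Cells: a = 2563, b = 975, c = 736, d = 2317.
OR = (a·d)/(b·c) = (2563 × 2317) / (975 × 736) = 5938471 / 717600 = 8.27546
The odds of melanoma are about 8.28 times as high in the sunbed user group.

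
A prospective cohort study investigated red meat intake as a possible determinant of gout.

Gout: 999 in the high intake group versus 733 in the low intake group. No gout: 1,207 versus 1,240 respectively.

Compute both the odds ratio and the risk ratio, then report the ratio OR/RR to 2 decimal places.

From the description: a = 999, b = 1207, c = 733, d = 1240.
OR = (999·1240)/(1207·733) = 1238760/884731 = 1.40015
Risk in exposed = 999/2206 = 0.45286; risk in unexposed = 733/1973 = 0.37152; RR = 1.21894
OR/RR = 1.40015 / 1.21894 = 1.14866
The outcome is not rare, so the OR lies further from 1 than the RR.

1.15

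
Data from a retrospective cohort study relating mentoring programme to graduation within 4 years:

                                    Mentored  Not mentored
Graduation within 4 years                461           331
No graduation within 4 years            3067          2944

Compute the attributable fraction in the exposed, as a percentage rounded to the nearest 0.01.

22.65

Reading the table with exposure as columns: a = 461 (Mentored, case), b = 3067 (Mentored, non-case), c = 331 (Not mentored, case), d = 2944.
Risk in exposed = 461/3528 = 0.13067; risk in unexposed = 331/3275 = 0.10107.
RR = 0.13067/0.10107 = 1.29287
AR% = (RR − 1)/RR × 100 = (1.29287 − 1)/1.29287 × 100 = 22.6528%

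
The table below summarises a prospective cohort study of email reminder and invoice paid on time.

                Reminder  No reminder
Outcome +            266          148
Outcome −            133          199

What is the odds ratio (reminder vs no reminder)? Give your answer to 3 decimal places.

Reading the table with exposure as columns: a = 266 (Reminder, case), b = 133 (Reminder, non-case), c = 148 (No reminder, case), d = 199.
OR = (a·d)/(b·c) = (266 × 199) / (133 × 148) = 52934 / 19684 = 2.68919
The odds of invoice paid on time are about 2.69 times as high in the reminder group.

2.689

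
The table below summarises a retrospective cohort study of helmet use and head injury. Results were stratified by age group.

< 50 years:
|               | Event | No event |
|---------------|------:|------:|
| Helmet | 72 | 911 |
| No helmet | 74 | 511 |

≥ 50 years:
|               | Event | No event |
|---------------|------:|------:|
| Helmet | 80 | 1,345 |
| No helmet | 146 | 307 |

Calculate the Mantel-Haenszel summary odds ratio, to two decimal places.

OR_MH = Σ(aᵢdᵢ/nᵢ) / Σ(bᵢcᵢ/nᵢ), where nᵢ is the stratum total.
Stratum 1 (< 50 years): n = 1568; a·d/n = 72·511/1568 = 23.4643; b·c/n = 911·74/1568 = 42.9936
Stratum 2 (≥ 50 years): n = 1878; a·d/n = 80·307/1878 = 13.0777; b·c/n = 1345·146/1878 = 104.5634
OR_MH = (23.4643 + 13.0777) / (42.9936 + 104.5634) = 36.5420 / 147.5570 = 0.24765

0.25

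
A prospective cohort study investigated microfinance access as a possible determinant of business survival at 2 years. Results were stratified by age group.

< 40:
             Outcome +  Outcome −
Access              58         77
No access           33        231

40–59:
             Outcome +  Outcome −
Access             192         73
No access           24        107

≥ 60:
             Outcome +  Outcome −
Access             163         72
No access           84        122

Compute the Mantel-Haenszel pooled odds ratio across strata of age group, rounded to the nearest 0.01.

5.33

OR_MH = Σ(aᵢdᵢ/nᵢ) / Σ(bᵢcᵢ/nᵢ), where nᵢ is the stratum total.
Stratum 1 (< 40): n = 399; a·d/n = 58·231/399 = 33.5789; b·c/n = 77·33/399 = 6.3684
Stratum 2 (40–59): n = 396; a·d/n = 192·107/396 = 51.8788; b·c/n = 73·24/396 = 4.4242
Stratum 3 (≥ 60): n = 441; a·d/n = 163·122/441 = 45.0930; b·c/n = 72·84/441 = 13.7143
OR_MH = (33.5789 + 51.8788 + 45.0930) / (6.3684 + 4.4242 + 13.7143) = 130.5507 / 24.5069 = 5.32709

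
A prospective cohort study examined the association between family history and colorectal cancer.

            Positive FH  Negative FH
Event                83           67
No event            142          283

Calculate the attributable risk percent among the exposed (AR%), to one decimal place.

48.1

Reading the table with exposure as columns: a = 83 (Positive FH, case), b = 142 (Positive FH, non-case), c = 67 (Negative FH, case), d = 283.
Risk in exposed = 83/225 = 0.36889; risk in unexposed = 67/350 = 0.19143.
RR = 0.36889/0.19143 = 1.92703
AR% = (RR − 1)/RR × 100 = (1.92703 − 1)/1.92703 × 100 = 48.1067%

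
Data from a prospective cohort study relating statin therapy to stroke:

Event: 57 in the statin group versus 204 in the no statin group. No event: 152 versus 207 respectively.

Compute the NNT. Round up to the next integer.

5

Risk in treated group = 57/209 = 0.27273; risk in control = 204/411 = 0.49635.
Absolute risk reduction = 0.49635 − 0.27273 = 0.22362
NNT = 1 / ARR = 1 / 0.22362 = 4.472 → round up → 5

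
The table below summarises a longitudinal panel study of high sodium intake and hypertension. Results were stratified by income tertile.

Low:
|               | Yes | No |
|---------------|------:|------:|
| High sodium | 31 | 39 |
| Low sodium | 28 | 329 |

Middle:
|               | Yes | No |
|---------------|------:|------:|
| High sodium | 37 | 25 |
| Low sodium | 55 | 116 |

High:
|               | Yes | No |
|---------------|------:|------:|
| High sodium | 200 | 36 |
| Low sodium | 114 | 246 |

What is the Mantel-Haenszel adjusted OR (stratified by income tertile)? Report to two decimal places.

8.14

OR_MH = Σ(aᵢdᵢ/nᵢ) / Σ(bᵢcᵢ/nᵢ), where nᵢ is the stratum total.
Stratum 1 (Low): n = 427; a·d/n = 31·329/427 = 23.8852; b·c/n = 39·28/427 = 2.5574
Stratum 2 (Middle): n = 233; a·d/n = 37·116/233 = 18.4206; b·c/n = 25·55/233 = 5.9013
Stratum 3 (High): n = 596; a·d/n = 200·246/596 = 82.5503; b·c/n = 36·114/596 = 6.8859
OR_MH = (23.8852 + 18.4206 + 82.5503) / (2.5574 + 5.9013 + 6.8859) = 124.8562 / 15.3446 = 8.13683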